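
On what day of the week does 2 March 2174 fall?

Wednesday

Doomsday rule: the anchor day for the 2100s is Sunday. For year 74: 74÷12 = 6 r 2, and 2÷4 = 0, so 6+2+0 = 8.
Sunday + 8 ≡ Monday — that's 2174's doomsday.
In March the doomsday date is Mar 14.
Mar 2 is 12 days before Mar 14; 12 mod 7 = 5, so Monday − 5 = Wednesday.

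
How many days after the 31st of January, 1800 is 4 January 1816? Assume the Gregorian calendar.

Jan 31, 1800 → Jan 31, 1801: 365 days.
Jan 31, 1801 → Jan 31, 1802: 365 days.
Jan 31, 1802 → Jan 31, 1803: 365 days.
Jan 31, 1803 → Jan 31, 1804: 365 days.
Jan 31, 1804 → Jan 31, 1805: 366 days (Feb 29, 1804 is in that span).
Jan 31, 1805 → Jan 31, 1806: 365 days.
Jan 31, 1806 → Jan 31, 1807: 365 days.
Jan 31, 1807 → Jan 31, 1808: 365 days.
Jan 31, 1808 → Jan 31, 1809: 366 days (Feb 29, 1808 is in that span).
Jan 31, 1809 → Jan 31, 1810: 365 days.
Jan 31, 1810 → Jan 31, 1811: 365 days.
Jan 31, 1811 → Jan 31, 1812: 365 days.
Jan 31, 1812 → Jan 31, 1813: 366 days (Feb 29, 1812 is in that span).
Jan 31, 1813 → Jan 31, 1814: 365 days.
Jan 31, 1814 → Jan 31, 1815: 365 days.
Jan 31, 1815 → Feb 28, 1815: 28 days (January has 31).
Feb 28, 1815 → Mar 28, 1815: 28 days (February has 28).
Mar 28, 1815 → Apr 28, 1815: 31 days (March has 31).
Apr 28, 1815 → May 28, 1815: 30 days (April has 30).
May 28, 1815 → Jun 28, 1815: 31 days (May has 31).
Jun 28, 1815 → Jul 28, 1815: 30 days (June has 30).
Jul 28, 1815 → Aug 28, 1815: 31 days (July has 31).
Aug 28, 1815 → Sep 28, 1815: 31 days (August has 31).
Sep 28, 1815 → Oct 28, 1815: 30 days (September has 30).
Oct 28, 1815 → Nov 28, 1815: 31 days (October has 31).
Nov 28, 1815 → Dec 28, 1815: 30 days (November has 30).
Dec 28, 1815 → Jan 4, 1816: 7 days.
Total: 5816 days.

5816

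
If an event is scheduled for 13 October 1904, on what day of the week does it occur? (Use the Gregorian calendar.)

Thursday

Doomsday rule: the anchor day for the 1900s is Wednesday. For year 04: 4÷12 = 0 r 4, and 4÷4 = 1, so 0+4+1 = 5.
Wednesday + 5 ≡ Monday — that's 1904's doomsday.
In October the doomsday date is Oct 10.
Oct 13 is 3 days after Oct 10; 3 mod 7 = 3, so Monday + 3 = Thursday.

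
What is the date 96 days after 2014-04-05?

Apr has 30 days: +26 → May 1, 2014 (70 left).
May has 31 days: +31 → Jun 1, 2014 (39 left).
Jun has 30 days: +30 → Jul 1, 2014 (9 left).
+9 → Jul 10, 2014.

July 10, 2014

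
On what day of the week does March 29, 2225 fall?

Tuesday

January 1, 2225 is a Saturday.
Jan 1, 2225 → Feb 1, 2225: 31 days (January has 31).
Feb 1, 2225 → Mar 1, 2225: 28 days (February has 28).
Mar 1, 2225 → Mar 29, 2225: 28 days.
Total: 87 days.
87 mod 7 = 3, so Saturday + 3 = Tuesday.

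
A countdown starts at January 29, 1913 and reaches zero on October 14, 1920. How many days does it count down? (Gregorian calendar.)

Jan 29, 1913 → Jan 29, 1914: 365 days.
Jan 29, 1914 → Jan 29, 1915: 365 days.
Jan 29, 1915 → Jan 29, 1916: 365 days.
Jan 29, 1916 → Jan 29, 1917: 366 days (Feb 29, 1916 is in that span).
Jan 29, 1917 → Jan 29, 1918: 365 days.
Jan 29, 1918 → Jan 29, 1919: 365 days.
Jan 29, 1919 → Jan 29, 1920: 365 days.
Jan 29, 1920 → Feb 29, 1920: 31 days (January has 31).
Feb 29, 1920 → Mar 29, 1920: 29 days (February has 29).
Mar 29, 1920 → Apr 29, 1920: 31 days (March has 31).
Apr 29, 1920 → May 29, 1920: 30 days (April has 30).
May 29, 1920 → Jun 29, 1920: 31 days (May has 31).
Jun 29, 1920 → Jul 29, 1920: 30 days (June has 30).
Jul 29, 1920 → Aug 29, 1920: 31 days (July has 31).
Aug 29, 1920 → Sep 29, 1920: 31 days (August has 31).
Sep 29, 1920 → Oct 14, 1920: 15 days.
Total: 2815 days.

2815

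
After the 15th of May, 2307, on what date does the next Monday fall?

May 15, 2307 is a Wednesday.
From Wednesday to the next Monday is 5 days.
May 15, 2307 + 5 = May 20, 2307.

May 20, 2307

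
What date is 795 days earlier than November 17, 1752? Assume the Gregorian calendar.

−366 (one year; includes Feb 29, 1752) → Nov 17, 1751 (429 left).
−365 (one year) → Nov 17, 1750 (64 left).
−17 → Oct 31, 1750 (end of Oct, 31 days; 47 left).
−31 → Sep 30, 1750 (end of Sep, 30 days; 16 left).
−16 → Sep 14, 1750.

September 14, 1750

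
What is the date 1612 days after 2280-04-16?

+365 (one year) → Apr 16, 2281 (1247 left).
+365 (one year) → Apr 16, 2282 (882 left).
+365 (one year) → Apr 16, 2283 (517 left).
+366 (one year; includes Feb 29, 2284) → Apr 16, 2284 (151 left).
Apr has 30 days: +15 → May 1, 2284 (136 left).
May has 31 days: +31 → Jun 1, 2284 (105 left).
Jun has 30 days: +30 → Jul 1, 2284 (75 left).
Jul has 31 days: +31 → Aug 1, 2284 (44 left).
Aug has 31 days: +31 → Sep 1, 2284 (13 left).
+13 → Sep 14, 2284.

September 14, 2284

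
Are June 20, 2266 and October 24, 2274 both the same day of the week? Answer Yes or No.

No

From Jun 20, 2266 to Oct 24, 2274 is 3048 days.
3048 mod 7 = 3, so they are different weekdays.
(Jun 20, 2266 is a Wednesday; Oct 24, 2274 is a Saturday.)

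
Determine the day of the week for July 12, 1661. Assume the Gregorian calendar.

Tuesday

Doomsday rule: the anchor day for the 1600s is Tuesday. For year 61: 61÷12 = 5 r 1, and 1÷4 = 0, so 5+1+0 = 6.
Tuesday + 6 ≡ Monday — that's 1661's doomsday.
In July the doomsday date is Jul 11.
Jul 12 is 1 day after Jul 11; 1 mod 7 = 1, so Monday + 1 = Tuesday.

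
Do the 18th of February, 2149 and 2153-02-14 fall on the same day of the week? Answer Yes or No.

No

From Feb 18, 2149 to Feb 14, 2153 is 1457 days.
1457 mod 7 = 1, so they are different weekdays.
(Feb 18, 2149 is a Tuesday; Feb 14, 2153 is a Wednesday.)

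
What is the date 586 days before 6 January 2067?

−365 (one year) → Jan 6, 2066 (221 left).
−6 → Dec 31, 2065 (end of Dec, 31 days; 215 left).
−31 → Nov 30, 2065 (end of Nov, 30 days; 184 left).
−30 → Oct 31, 2065 (end of Oct, 31 days; 154 left).
−31 → Sep 30, 2065 (end of Sep, 30 days; 123 left).
−30 → Aug 31, 2065 (end of Aug, 31 days; 93 left).
−31 → Jul 31, 2065 (end of Jul, 31 days; 62 left).
−31 → Jun 30, 2065 (end of Jun, 30 days; 31 left).
−30 → May 31, 2065 (end of May, 31 days; 1 left).
−1 → May 30, 2065.

May 30, 2065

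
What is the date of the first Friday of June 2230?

June 4, 2230

June 1, 2230 is a Tuesday.
The first Friday is therefore June 4 (3 days later).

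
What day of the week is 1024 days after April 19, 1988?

Thursday

First find the weekday of Apr 19, 1988. Doomsday rule: the anchor day for the 1900s is Wednesday. For year 88: 88÷12 = 7 r 4, and 4÷4 = 1, so 7+4+1 = 12.
Wednesday + 12 ≡ Monday — that's 1988's doomsday.
In April the doomsday date is Apr 4.
Apr 19 is 15 days after Apr 4; 15 mod 7 = 1, so Monday + 1 = Tuesday.
1024 mod 7 = 2, so 1024 days after a Tuesday is Tuesday + 2 = Thursday.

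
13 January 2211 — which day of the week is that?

Doomsday rule: the anchor day for the 2200s is Friday. For year 11: 11÷12 = 0 r 11, and 11÷4 = 2, so 0+11+2 = 13.
Friday + 13 ≡ Thursday — that's 2211's doomsday.
In January the doomsday date is Jan 3 (2211 is not a leap year).
Jan 13 is 10 days after Jan 3; 10 mod 7 = 3, so Thursday + 3 = Sunday.

Sunday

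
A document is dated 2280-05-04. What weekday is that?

Tuesday

Doomsday rule: the anchor day for the 2200s is Friday. For year 80: 80÷12 = 6 r 8, and 8÷4 = 2, so 6+8+2 = 16.
Friday + 16 ≡ Sunday — that's 2280's doomsday.
In May the doomsday date is May 9.
May 4 is 5 days before May 9; 5 mod 7 = 5, so Sunday − 5 = Tuesday.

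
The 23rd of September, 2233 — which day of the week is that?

Doomsday rule: the anchor day for the 2200s is Friday. For year 33: 33÷12 = 2 r 9, and 9÷4 = 2, so 2+9+2 = 13.
Friday + 13 ≡ Thursday — that's 2233's doomsday.
In September the doomsday date is Sep 5.
Sep 23 is 18 days after Sep 5; 18 mod 7 = 4, so Thursday + 4 = Monday.

Monday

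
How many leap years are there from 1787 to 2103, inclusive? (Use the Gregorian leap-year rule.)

Multiples of 4 in [1787,2103]: 79.
Of those, multiples of 100: 4 (not leap unless ÷400).
Multiples of 400: 1.
Leap years = 79 − 4 + 1 = 76.

76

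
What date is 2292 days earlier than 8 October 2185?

−365 (one year) → Oct 8, 2184 (1927 left).
−366 (one year; includes Feb 29, 2184) → Oct 8, 2183 (1561 left).
−365 (one year) → Oct 8, 2182 (1196 left).
−365 (one year) → Oct 8, 2181 (831 left).
−365 (one year) → Oct 8, 2180 (466 left).
−366 (one year; includes Feb 29, 2180) → Oct 8, 2179 (100 left).
−8 → Sep 30, 2179 (end of Sep, 30 days; 92 left).
−30 → Aug 31, 2179 (end of Aug, 31 days; 62 left).
−31 → Jul 31, 2179 (end of Jul, 31 days; 31 left).
−31 → Jun 30, 2179 (end of Jun, 30 days; 0 left).

June 30, 2179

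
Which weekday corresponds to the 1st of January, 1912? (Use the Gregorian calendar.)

Doomsday rule: the anchor day for the 1900s is Wednesday. For year 12: 12÷12 = 1 r 0, and 0÷4 = 0, so 1+0+0 = 1.
Wednesday + 1 ≡ Thursday — that's 1912's doomsday.
In January the doomsday date is Jan 4 (1912 is a leap year (divisible by 4)).
Jan 1 is 3 days before Jan 4; 3 mod 7 = 3, so Thursday − 3 = Monday.

Monday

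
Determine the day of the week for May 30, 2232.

Doomsday rule: the anchor day for the 2200s is Friday. For year 32: 32÷12 = 2 r 8, and 8÷4 = 2, so 2+8+2 = 12.
Friday + 12 ≡ Wednesday — that's 2232's doomsday.
In May the doomsday date is May 9.
May 30 is 21 days after May 9; 21 mod 7 = 0, so Wednesday + 0 = Wednesday.

Wednesday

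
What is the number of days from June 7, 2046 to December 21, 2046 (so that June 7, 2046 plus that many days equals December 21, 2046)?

Jun 7, 2046 → Jul 7, 2046: 30 days (June has 30).
Jul 7, 2046 → Aug 7, 2046: 31 days (July has 31).
Aug 7, 2046 → Sep 7, 2046: 31 days (August has 31).
Sep 7, 2046 → Oct 7, 2046: 30 days (September has 30).
Oct 7, 2046 → Nov 7, 2046: 31 days (October has 31).
Nov 7, 2046 → Dec 7, 2046: 30 days (November has 30).
Dec 7, 2046 → Dec 21, 2046: 14 days.
Total: 197 days.

197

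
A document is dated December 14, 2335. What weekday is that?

Saturday

Doomsday rule: the anchor day for the 2300s is Wednesday. For year 35: 35÷12 = 2 r 11, and 11÷4 = 2, so 2+11+2 = 15.
Wednesday + 15 ≡ Thursday — that's 2335's doomsday.
In December the doomsday date is Dec 12.
Dec 14 is 2 days after Dec 12; 2 mod 7 = 2, so Thursday + 2 = Saturday.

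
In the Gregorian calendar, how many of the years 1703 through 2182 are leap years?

117

Multiples of 4 in [1703,2182]: 120.
Of those, multiples of 100: 4 (not leap unless ÷400).
Multiples of 400: 1.
Leap years = 120 − 4 + 1 = 117.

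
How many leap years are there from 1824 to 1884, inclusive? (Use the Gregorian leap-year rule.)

Multiples of 4 in [1824,1884]: 16.
Of those, multiples of 100: 0 (not leap unless ÷400).
Multiples of 400: 0.
Leap years = 16 − 0 + 0 = 16.

16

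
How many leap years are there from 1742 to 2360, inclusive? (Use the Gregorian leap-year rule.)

Multiples of 4 in [1742,2360]: 155.
Of those, multiples of 100: 6 (not leap unless ÷400).
Multiples of 400: 1.
Leap years = 155 − 6 + 1 = 150.

150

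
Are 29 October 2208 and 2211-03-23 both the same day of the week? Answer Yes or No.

From Oct 29, 2208 to Mar 23, 2211 is 875 days.
875 mod 7 = 0, so they are the same weekday.
(Oct 29, 2208 is a Saturday; Mar 23, 2211 is a Saturday.)

Yes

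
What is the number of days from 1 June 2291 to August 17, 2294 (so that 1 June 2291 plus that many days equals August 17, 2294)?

1173

Jun 1, 2291 → Jun 1, 2292: 366 days (Feb 29, 2292 is in that span).
Jun 1, 2292 → Jun 1, 2293: 365 days.
Jun 1, 2293 → Jun 1, 2294: 365 days.
Jun 1, 2294 → Jul 1, 2294: 30 days (June has 30).
Jul 1, 2294 → Aug 1, 2294: 31 days (July has 31).
Aug 1, 2294 → Aug 17, 2294: 16 days.
Total: 1173 days.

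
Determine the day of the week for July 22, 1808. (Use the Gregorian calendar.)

January 1, 1808 is a Friday.
Jan 1, 1808 → Feb 1, 1808: 31 days (January has 31).
Feb 1, 1808 → Mar 1, 1808: 29 days (February has 29).
Mar 1, 1808 → Apr 1, 1808: 31 days (March has 31).
Apr 1, 1808 → May 1, 1808: 30 days (April has 30).
May 1, 1808 → Jun 1, 1808: 31 days (May has 31).
Jun 1, 1808 → Jul 1, 1808: 30 days (June has 30).
Jul 1, 1808 → Jul 22, 1808: 21 days.
Total: 203 days.
203 mod 7 = 0, so Friday + 0 = Friday.

Friday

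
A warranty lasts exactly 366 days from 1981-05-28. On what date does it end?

May has 31 days: +4 → Jun 1, 1981 (362 left).
Jun has 30 days: +30 → Jul 1, 1981 (332 left).
Jul has 31 days: +31 → Aug 1, 1981 (301 left).
Aug has 31 days: +31 → Sep 1, 1981 (270 left).
Sep has 30 days: +30 → Oct 1, 1981 (240 left).
Oct has 31 days: +31 → Nov 1, 1981 (209 left).
Nov has 30 days: +30 → Dec 1, 1981 (179 left).
Dec has 31 days: +31 → Jan 1, 1982 (148 left).
Jan has 31 days: +31 → Feb 1, 1982 (117 left).
Feb has 28 days: +28 → Mar 1, 1982 (89 left).
Mar has 31 days: +31 → Apr 1, 1982 (58 left).
Apr has 30 days: +30 → May 1, 1982 (28 left).
+28 → May 29, 1982.

May 29, 1982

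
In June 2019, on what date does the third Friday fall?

June 21, 2019

June 1, 2019 is a Saturday.
The first Friday is therefore June 7 (6 days later).
The third Friday is 7 + 2×7 = June 21.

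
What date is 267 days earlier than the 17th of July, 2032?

October 24, 2031

−17 → Jun 30, 2032 (end of Jun, 30 days; 250 left).
−30 → May 31, 2032 (end of May, 31 days; 220 left).
−31 → Apr 30, 2032 (end of Apr, 30 days; 189 left).
−30 → Mar 31, 2032 (end of Mar, 31 days; 159 left).
−31 → Feb 29, 2032 (end of Feb, 29 days; 128 left).
−29 → Jan 31, 2032 (end of Jan, 31 days; 99 left).
−31 → Dec 31, 2031 (end of Dec, 31 days; 68 left).
−31 → Nov 30, 2031 (end of Nov, 30 days; 37 left).
−30 → Oct 31, 2031 (end of Oct, 31 days; 7 left).
−7 → Oct 24, 2031.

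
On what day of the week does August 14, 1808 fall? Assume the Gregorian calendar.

Sunday

Doomsday rule: the anchor day for the 1800s is Friday. For year 08: 8÷12 = 0 r 8, and 8÷4 = 2, so 0+8+2 = 10.
Friday + 10 ≡ Monday — that's 1808's doomsday.
In August the doomsday date is Aug 8.
Aug 14 is 6 days after Aug 8; 6 mod 7 = 6, so Monday + 6 = Sunday.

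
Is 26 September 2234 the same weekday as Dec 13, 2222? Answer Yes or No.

From Dec 13, 2222 to Sep 26, 2234 is 4305 days.
4305 mod 7 = 0, so they are the same weekday.
(Dec 13, 2222 is a Friday; Sep 26, 2234 is a Friday.)

Yes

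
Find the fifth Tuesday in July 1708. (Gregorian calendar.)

July 31, 1708

July 1, 1708 is a Sunday.
The first Tuesday is therefore July 3 (2 days later).
The fifth Tuesday is 3 + 4×7 = July 31.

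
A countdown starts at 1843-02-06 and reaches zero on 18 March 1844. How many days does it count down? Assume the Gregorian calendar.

Feb 6, 1843 → Feb 6, 1844: 365 days.
Feb 6, 1844 → Mar 6, 1844: 29 days (February has 29).
Mar 6, 1844 → Mar 18, 1844: 12 days.
Total: 406 days.

406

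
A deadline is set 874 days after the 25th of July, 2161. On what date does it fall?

December 16, 2163

+365 (one year) → Jul 25, 2162 (509 left).
+365 (one year) → Jul 25, 2163 (144 left).
Jul has 31 days: +7 → Aug 1, 2163 (137 left).
Aug has 31 days: +31 → Sep 1, 2163 (106 left).
Sep has 30 days: +30 → Oct 1, 2163 (76 left).
Oct has 31 days: +31 → Nov 1, 2163 (45 left).
Nov has 30 days: +30 → Dec 1, 2163 (15 left).
+15 → Dec 16, 2163.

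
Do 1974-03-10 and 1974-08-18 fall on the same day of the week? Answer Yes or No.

Yes

From Mar 10, 1974 to Aug 18, 1974 is 161 days.
161 mod 7 = 0, so they are the same weekday.
(Mar 10, 1974 is a Sunday; Aug 18, 1974 is a Sunday.)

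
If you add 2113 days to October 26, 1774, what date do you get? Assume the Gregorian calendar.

+365 (one year) → Oct 26, 1775 (1748 left).
+366 (one year; includes Feb 29, 1776) → Oct 26, 1776 (1382 left).
+365 (one year) → Oct 26, 1777 (1017 left).
+365 (one year) → Oct 26, 1778 (652 left).
+365 (one year) → Oct 26, 1779 (287 left).
Oct has 31 days: +6 → Nov 1, 1779 (281 left).
Nov has 30 days: +30 → Dec 1, 1779 (251 left).
Dec has 31 days: +31 → Jan 1, 1780 (220 left).
Jan has 31 days: +31 → Feb 1, 1780 (189 left).
Feb has 29 days: +29 → Mar 1, 1780 (160 left).
Mar has 31 days: +31 → Apr 1, 1780 (129 left).
Apr has 30 days: +30 → May 1, 1780 (99 left).
May has 31 days: +31 → Jun 1, 1780 (68 left).
Jun has 30 days: +30 → Jul 1, 1780 (38 left).
Jul has 31 days: +31 → Aug 1, 1780 (7 left).
+7 → Aug 8, 1780.

August 8, 1780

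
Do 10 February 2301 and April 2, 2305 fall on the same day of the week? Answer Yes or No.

From Feb 10, 2301 to Apr 2, 2305 is 1512 days.
1512 mod 7 = 0, so they are the same weekday.
(Feb 10, 2301 is a Sunday; Apr 2, 2305 is a Sunday.)

Yes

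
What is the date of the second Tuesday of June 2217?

June 10, 2217

June 1, 2217 is a Sunday.
The first Tuesday is therefore June 3 (2 days later).
The second Tuesday is 3 + 1×7 = June 10.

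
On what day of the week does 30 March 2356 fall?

Doomsday rule: the anchor day for the 2300s is Wednesday. For year 56: 56÷12 = 4 r 8, and 8÷4 = 2, so 4+8+2 = 14.
Wednesday + 14 ≡ Wednesday — that's 2356's doomsday.
In March the doomsday date is Mar 14.
Mar 30 is 16 days after Mar 14; 16 mod 7 = 2, so Wednesday + 2 = Friday.

Friday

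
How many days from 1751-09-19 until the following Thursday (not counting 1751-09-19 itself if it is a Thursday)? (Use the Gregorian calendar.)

4

Sep 19, 1751 is a Sunday.
From Sunday to the next Thursday is 4 days.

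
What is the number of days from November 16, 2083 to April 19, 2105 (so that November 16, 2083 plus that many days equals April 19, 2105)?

Nov 16, 2083 → Nov 16, 2084: 366 days (Feb 29, 2084 is in that span).
Nov 16, 2084 → Nov 16, 2085: 365 days.
Nov 16, 2085 → Nov 16, 2086: 365 days.
Nov 16, 2086 → Nov 16, 2087: 365 days.
Nov 16, 2087 → Nov 16, 2088: 366 days (Feb 29, 2088 is in that span).
Nov 16, 2088 → Nov 16, 2089: 365 days.
Nov 16, 2089 → Nov 16, 2090: 365 days.
Nov 16, 2090 → Nov 16, 2091: 365 days.
Nov 16, 2091 → Nov 16, 2092: 366 days (Feb 29, 2092 is in that span).
Nov 16, 2092 → Nov 16, 2093: 365 days.
Nov 16, 2093 → Nov 16, 2094: 365 days.
Nov 16, 2094 → Nov 16, 2095: 365 days.
Nov 16, 2095 → Nov 16, 2096: 366 days (Feb 29, 2096 is in that span).
Nov 16, 2096 → Nov 16, 2097: 365 days.
Nov 16, 2097 → Nov 16, 2098: 365 days.
Nov 16, 2098 → Nov 16, 2099: 365 days.
Nov 16, 2099 → Nov 16, 2100: 365 days.
Nov 16, 2100 → Nov 16, 2101: 365 days.
Nov 16, 2101 → Nov 16, 2102: 365 days.
Nov 16, 2102 → Nov 16, 2103: 365 days.
Nov 16, 2103 → Nov 16, 2104: 366 days (Feb 29, 2104 is in that span).
Nov 16, 2104 → Dec 16, 2104: 30 days (November has 30).
Dec 16, 2104 → Jan 16, 2105: 31 days (December has 31).
Jan 16, 2105 → Feb 16, 2105: 31 days (January has 31).
Feb 16, 2105 → Mar 16, 2105: 28 days (February has 28).
Mar 16, 2105 → Apr 16, 2105: 31 days (March has 31).
Apr 16, 2105 → Apr 19, 2105: 3 days.
Total: 7824 days.

7824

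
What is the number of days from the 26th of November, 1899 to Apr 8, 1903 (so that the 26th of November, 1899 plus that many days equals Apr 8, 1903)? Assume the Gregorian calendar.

Nov 26, 1899 → Nov 26, 1900: 365 days.
Nov 26, 1900 → Nov 26, 1901: 365 days.
Nov 26, 1901 → Nov 26, 1902: 365 days.
Nov 26, 1902 → Dec 26, 1902: 30 days (November has 30).
Dec 26, 1902 → Jan 26, 1903: 31 days (December has 31).
Jan 26, 1903 → Feb 26, 1903: 31 days (January has 31).
Feb 26, 1903 → Mar 26, 1903: 28 days (February has 28).
Mar 26, 1903 → Apr 8, 1903: 13 days.
Total: 1228 days.

1228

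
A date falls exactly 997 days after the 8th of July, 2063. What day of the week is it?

Jul 8, 2063 is a Sunday.
997 mod 7 = 3, so 997 days after a Sunday is Sunday + 3 = Wednesday.

Wednesday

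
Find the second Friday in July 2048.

July 1, 2048 is a Wednesday.
The first Friday is therefore July 3 (2 days later).
The second Friday is 3 + 1×7 = July 10.

July 10, 2048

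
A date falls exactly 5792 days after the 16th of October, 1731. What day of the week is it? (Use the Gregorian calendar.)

Friday

First find the weekday of Oct 16, 1731. Doomsday rule: the anchor day for the 1700s is Sunday. For year 31: 31÷12 = 2 r 7, and 7÷4 = 1, so 2+7+1 = 10.
Sunday + 10 ≡ Wednesday — that's 1731's doomsday.
In October the doomsday date is Oct 10.
Oct 16 is 6 days after Oct 10; 6 mod 7 = 6, so Wednesday + 6 = Tuesday.
5792 mod 7 = 3, so 5792 days after a Tuesday is Tuesday + 3 = Friday.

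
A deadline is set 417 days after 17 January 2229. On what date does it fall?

March 10, 2230

+365 (one year) → Jan 17, 2230 (52 left).
Jan has 31 days: +15 → Feb 1, 2230 (37 left).
Feb has 28 days: +28 → Mar 1, 2230 (9 left).
+9 → Mar 10, 2230.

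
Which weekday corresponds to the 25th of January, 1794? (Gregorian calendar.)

Saturday

Doomsday rule: the anchor day for the 1700s is Sunday. For year 94: 94÷12 = 7 r 10, and 10÷4 = 2, so 7+10+2 = 19.
Sunday + 19 ≡ Friday — that's 1794's doomsday.
In January the doomsday date is Jan 3 (1794 is not a leap year).
Jan 25 is 22 days after Jan 3; 22 mod 7 = 1, so Friday + 1 = Saturday.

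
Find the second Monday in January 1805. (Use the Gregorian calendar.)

January 14, 1805

January 1, 1805 is a Tuesday.
The first Monday is therefore January 7 (6 days later).
The second Monday is 7 + 1×7 = January 14.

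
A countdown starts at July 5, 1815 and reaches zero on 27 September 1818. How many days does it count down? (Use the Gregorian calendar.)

Jul 5, 1815 → Jul 5, 1816: 366 days (Feb 29, 1816 is in that span).
Jul 5, 1816 → Jul 5, 1817: 365 days.
Jul 5, 1817 → Jul 5, 1818: 365 days.
Jul 5, 1818 → Aug 5, 1818: 31 days (July has 31).
Aug 5, 1818 → Sep 5, 1818: 31 days (August has 31).
Sep 5, 1818 → Sep 27, 1818: 22 days.
Total: 1180 days.

1180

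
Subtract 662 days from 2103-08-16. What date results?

October 23, 2101

−365 (one year) → Aug 16, 2102 (297 left).
−16 → Jul 31, 2102 (end of Jul, 31 days; 281 left).
−31 → Jun 30, 2102 (end of Jun, 30 days; 250 left).
−30 → May 31, 2102 (end of May, 31 days; 220 left).
−31 → Apr 30, 2102 (end of Apr, 30 days; 189 left).
−30 → Mar 31, 2102 (end of Mar, 31 days; 159 left).
−31 → Feb 28, 2102 (end of Feb, 28 days; 128 left).
−28 → Jan 31, 2102 (end of Jan, 31 days; 100 left).
−31 → Dec 31, 2101 (end of Dec, 31 days; 69 left).
−31 → Nov 30, 2101 (end of Nov, 30 days; 38 left).
−30 → Oct 31, 2101 (end of Oct, 31 days; 8 left).
−8 → Oct 23, 2101.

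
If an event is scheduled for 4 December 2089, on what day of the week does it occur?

January 1, 2089 is a Saturday.
Jan 1, 2089 → Feb 1, 2089: 31 days (January has 31).
Feb 1, 2089 → Mar 1, 2089: 28 days (February has 28).
Mar 1, 2089 → Apr 1, 2089: 31 days (March has 31).
Apr 1, 2089 → May 1, 2089: 30 days (April has 30).
May 1, 2089 → Jun 1, 2089: 31 days (May has 31).
Jun 1, 2089 → Jul 1, 2089: 30 days (June has 30).
Jul 1, 2089 → Aug 1, 2089: 31 days (July has 31).
Aug 1, 2089 → Sep 1, 2089: 31 days (August has 31).
Sep 1, 2089 → Oct 1, 2089: 30 days (September has 30).
Oct 1, 2089 → Nov 1, 2089: 31 days (October has 31).
Nov 1, 2089 → Dec 1, 2089: 30 days (November has 30).
Dec 1, 2089 → Dec 4, 2089: 3 days.
Total: 337 days.
337 mod 7 = 1, so Saturday + 1 = Sunday.

Sunday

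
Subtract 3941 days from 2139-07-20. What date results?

October 4, 2128

−365 (one year) → Jul 20, 2138 (3576 left).
−365 (one year) → Jul 20, 2137 (3211 left).
−365 (one year) → Jul 20, 2136 (2846 left).
−366 (one year; includes Feb 29, 2136) → Jul 20, 2135 (2480 left).
−365 (one year) → Jul 20, 2134 (2115 left).
−365 (one year) → Jul 20, 2133 (1750 left).
−365 (one year) → Jul 20, 2132 (1385 left).
−366 (one year; includes Feb 29, 2132) → Jul 20, 2131 (1019 left).
−365 (one year) → Jul 20, 2130 (654 left).
−365 (one year) → Jul 20, 2129 (289 left).
−20 → Jun 30, 2129 (end of Jun, 30 days; 269 left).
−30 → May 31, 2129 (end of May, 31 days; 239 left).
−31 → Apr 30, 2129 (end of Apr, 30 days; 208 left).
−30 → Mar 31, 2129 (end of Mar, 31 days; 178 left).
−31 → Feb 28, 2129 (end of Feb, 28 days; 147 left).
−28 → Jan 31, 2129 (end of Jan, 31 days; 119 left).
−31 → Dec 31, 2128 (end of Dec, 31 days; 88 left).
−31 → Nov 30, 2128 (end of Nov, 30 days; 57 left).
−30 → Oct 31, 2128 (end of Oct, 31 days; 27 left).
−27 → Oct 4, 2128.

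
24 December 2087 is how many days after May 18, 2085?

950

May 18, 2085 → May 18, 2086: 365 days.
May 18, 2086 → May 18, 2087: 365 days.
May 18, 2087 → Jun 18, 2087: 31 days (May has 31).
Jun 18, 2087 → Jul 18, 2087: 30 days (June has 30).
Jul 18, 2087 → Aug 18, 2087: 31 days (July has 31).
Aug 18, 2087 → Sep 18, 2087: 31 days (August has 31).
Sep 18, 2087 → Oct 18, 2087: 30 days (September has 30).
Oct 18, 2087 → Nov 18, 2087: 31 days (October has 31).
Nov 18, 2087 → Dec 18, 2087: 30 days (November has 30).
Dec 18, 2087 → Dec 24, 2087: 6 days.
Total: 950 days.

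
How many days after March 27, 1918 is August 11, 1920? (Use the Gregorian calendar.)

Mar 27, 1918 → Mar 27, 1919: 365 days.
Mar 27, 1919 → Mar 27, 1920: 366 days (Feb 29, 1920 is in that span).
Mar 27, 1920 → Apr 27, 1920: 31 days (March has 31).
Apr 27, 1920 → May 27, 1920: 30 days (April has 30).
May 27, 1920 → Jun 27, 1920: 31 days (May has 31).
Jun 27, 1920 → Jul 27, 1920: 30 days (June has 30).
Jul 27, 1920 → Aug 11, 1920: 15 days.
Total: 868 days.

868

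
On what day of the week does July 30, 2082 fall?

Thursday

Doomsday rule: the anchor day for the 2000s is Tuesday. For year 82: 82÷12 = 6 r 10, and 10÷4 = 2, so 6+10+2 = 18.
Tuesday + 18 ≡ Saturday — that's 2082's doomsday.
In July the doomsday date is Jul 11.
Jul 30 is 19 days after Jul 11; 19 mod 7 = 5, so Saturday + 5 = Thursday.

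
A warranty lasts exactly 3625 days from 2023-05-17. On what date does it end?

+366 (one year; includes Feb 29, 2024) → May 17, 2024 (3259 left).
+365 (one year) → May 17, 2025 (2894 left).
+365 (one year) → May 17, 2026 (2529 left).
+365 (one year) → May 17, 2027 (2164 left).
+366 (one year; includes Feb 29, 2028) → May 17, 2028 (1798 left).
+365 (one year) → May 17, 2029 (1433 left).
+365 (one year) → May 17, 2030 (1068 left).
+365 (one year) → May 17, 2031 (703 left).
+366 (one year; includes Feb 29, 2032) → May 17, 2032 (337 left).
May has 31 days: +15 → Jun 1, 2032 (322 left).
Jun has 30 days: +30 → Jul 1, 2032 (292 left).
Jul has 31 days: +31 → Aug 1, 2032 (261 left).
Aug has 31 days: +31 → Sep 1, 2032 (230 left).
Sep has 30 days: +30 → Oct 1, 2032 (200 left).
Oct has 31 days: +31 → Nov 1, 2032 (169 left).
Nov has 30 days: +30 → Dec 1, 2032 (139 left).
Dec has 31 days: +31 → Jan 1, 2033 (108 left).
Jan has 31 days: +31 → Feb 1, 2033 (77 left).
Feb has 28 days: +28 → Mar 1, 2033 (49 left).
Mar has 31 days: +31 → Apr 1, 2033 (18 left).
+18 → Apr 19, 2033.

April 19, 2033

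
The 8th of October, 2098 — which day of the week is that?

Wednesday

Doomsday rule: the anchor day for the 2000s is Tuesday. For year 98: 98÷12 = 8 r 2, and 2÷4 = 0, so 8+2+0 = 10.
Tuesday + 10 ≡ Friday — that's 2098's doomsday.
In October the doomsday date is Oct 10.
Oct 8 is 2 days before Oct 10; 2 mod 7 = 2, so Friday − 2 = Wednesday.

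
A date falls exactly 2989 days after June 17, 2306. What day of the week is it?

First find the weekday of Jun 17, 2306. Doomsday rule: the anchor day for the 2300s is Wednesday. For year 06: 6÷12 = 0 r 6, and 6÷4 = 1, so 0+6+1 = 7.
Wednesday + 7 ≡ Wednesday — that's 2306's doomsday.
In June the doomsday date is Jun 6.
Jun 17 is 11 days after Jun 6; 11 mod 7 = 4, so Wednesday + 4 = Sunday.
2989 mod 7 = 0, so 2989 days after a Sunday is Sunday + 0 = Sunday.

Sunday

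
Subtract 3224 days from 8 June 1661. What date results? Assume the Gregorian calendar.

−365 (one year) → Jun 8, 1660 (2859 left).
−366 (one year; includes Feb 29, 1660) → Jun 8, 1659 (2493 left).
−365 (one year) → Jun 8, 1658 (2128 left).
−365 (one year) → Jun 8, 1657 (1763 left).
−365 (one year) → Jun 8, 1656 (1398 left).
−366 (one year; includes Feb 29, 1656) → Jun 8, 1655 (1032 left).
−365 (one year) → Jun 8, 1654 (667 left).
−365 (one year) → Jun 8, 1653 (302 left).
−8 → May 31, 1653 (end of May, 31 days; 294 left).
−31 → Apr 30, 1653 (end of Apr, 30 days; 263 left).
−30 → Mar 31, 1653 (end of Mar, 31 days; 233 left).
−31 → Feb 28, 1653 (end of Feb, 28 days; 202 left).
−28 → Jan 31, 1653 (end of Jan, 31 days; 174 left).
−31 → Dec 31, 1652 (end of Dec, 31 days; 143 left).
−31 → Nov 30, 1652 (end of Nov, 30 days; 112 left).
−30 → Oct 31, 1652 (end of Oct, 31 days; 82 left).
−31 → Sep 30, 1652 (end of Sep, 30 days; 51 left).
−30 → Aug 31, 1652 (end of Aug, 31 days; 21 left).
−21 → Aug 10, 1652.

August 10, 1652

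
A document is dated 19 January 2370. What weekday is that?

Monday

Doomsday rule: the anchor day for the 2300s is Wednesday. For year 70: 70÷12 = 5 r 10, and 10÷4 = 2, so 5+10+2 = 17.
Wednesday + 17 ≡ Saturday — that's 2370's doomsday.
In January the doomsday date is Jan 3 (2370 is not a leap year).
Jan 19 is 16 days after Jan 3; 16 mod 7 = 2, so Saturday + 2 = Monday.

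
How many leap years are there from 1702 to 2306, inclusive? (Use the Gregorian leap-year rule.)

Multiples of 4 in [1702,2306]: 151.
Of those, multiples of 100: 6 (not leap unless ÷400).
Multiples of 400: 1.
Leap years = 151 − 6 + 1 = 146.

146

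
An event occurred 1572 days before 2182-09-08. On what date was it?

−365 (one year) → Sep 8, 2181 (1207 left).
−365 (one year) → Sep 8, 2180 (842 left).
−366 (one year; includes Feb 29, 2180) → Sep 8, 2179 (476 left).
−365 (one year) → Sep 8, 2178 (111 left).
−8 → Aug 31, 2178 (end of Aug, 31 days; 103 left).
−31 → Jul 31, 2178 (end of Jul, 31 days; 72 left).
−31 → Jun 30, 2178 (end of Jun, 30 days; 41 left).
−30 → May 31, 2178 (end of May, 31 days; 11 left).
−11 → May 20, 2178.

May 20, 2178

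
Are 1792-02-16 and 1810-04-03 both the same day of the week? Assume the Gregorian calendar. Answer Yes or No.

No

From Feb 16, 1792 to Apr 3, 1810 is 6620 days.
6620 mod 7 = 5, so they are different weekdays.
(Feb 16, 1792 is a Thursday; Apr 3, 1810 is a Tuesday.)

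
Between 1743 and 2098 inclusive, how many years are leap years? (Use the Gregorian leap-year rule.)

87

Multiples of 4 in [1743,2098]: 89.
Of those, multiples of 100: 3 (not leap unless ÷400).
Multiples of 400: 1.
Leap years = 89 − 3 + 1 = 87.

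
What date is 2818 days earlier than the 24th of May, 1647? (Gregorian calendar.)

−365 (one year) → May 24, 1646 (2453 left).
−365 (one year) → May 24, 1645 (2088 left).
−365 (one year) → May 24, 1644 (1723 left).
−366 (one year; includes Feb 29, 1644) → May 24, 1643 (1357 left).
−365 (one year) → May 24, 1642 (992 left).
−365 (one year) → May 24, 1641 (627 left).
−365 (one year) → May 24, 1640 (262 left).
−24 → Apr 30, 1640 (end of Apr, 30 days; 238 left).
−30 → Mar 31, 1640 (end of Mar, 31 days; 208 left).
−31 → Feb 29, 1640 (end of Feb, 29 days; 177 left).
−29 → Jan 31, 1640 (end of Jan, 31 days; 148 left).
−31 → Dec 31, 1639 (end of Dec, 31 days; 117 left).
−31 → Nov 30, 1639 (end of Nov, 30 days; 86 left).
−30 → Oct 31, 1639 (end of Oct, 31 days; 56 left).
−31 → Sep 30, 1639 (end of Sep, 30 days; 25 left).
−25 → Sep 5, 1639.

September 5, 1639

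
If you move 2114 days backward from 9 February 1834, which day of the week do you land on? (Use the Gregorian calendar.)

Sunday

Feb 9, 1834 is a Sunday.
2114 mod 7 = 0, so 2114 days before a Sunday is Sunday − 0 = Sunday.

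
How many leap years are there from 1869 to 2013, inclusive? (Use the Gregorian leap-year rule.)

Multiples of 4 in [1869,2013]: 36.
Of those, multiples of 100: 2 (not leap unless ÷400).
Multiples of 400: 1.
Leap years = 36 − 2 + 1 = 35.

35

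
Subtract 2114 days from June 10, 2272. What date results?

−366 (one year; includes Feb 29, 2272) → Jun 10, 2271 (1748 left).
−365 (one year) → Jun 10, 2270 (1383 left).
−365 (one year) → Jun 10, 2269 (1018 left).
−365 (one year) → Jun 10, 2268 (653 left).
−366 (one year; includes Feb 29, 2268) → Jun 10, 2267 (287 left).
−10 → May 31, 2267 (end of May, 31 days; 277 left).
−31 → Apr 30, 2267 (end of Apr, 30 days; 246 left).
−30 → Mar 31, 2267 (end of Mar, 31 days; 216 left).
−31 → Feb 28, 2267 (end of Feb, 28 days; 185 left).
−28 → Jan 31, 2267 (end of Jan, 31 days; 157 left).
−31 → Dec 31, 2266 (end of Dec, 31 days; 126 left).
−31 → Nov 30, 2266 (end of Nov, 30 days; 95 left).
−30 → Oct 31, 2266 (end of Oct, 31 days; 65 left).
−31 → Sep 30, 2266 (end of Sep, 30 days; 34 left).
−30 → Aug 31, 2266 (end of Aug, 31 days; 4 left).
−4 → Aug 27, 2266.

August 27, 2266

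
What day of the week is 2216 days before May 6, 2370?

Saturday

May 6, 2370 is a Wednesday.
2216 mod 7 = 4, so 2216 days before a Wednesday is Wednesday − 4 = Saturday.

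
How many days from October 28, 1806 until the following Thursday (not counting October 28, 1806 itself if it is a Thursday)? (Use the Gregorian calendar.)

Oct 28, 1806 is a Tuesday.
From Tuesday to the next Thursday is 2 days.

2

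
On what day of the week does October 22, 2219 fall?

Friday

January 1, 2219 is a Friday.
Jan 1, 2219 → Feb 1, 2219: 31 days (January has 31).
Feb 1, 2219 → Mar 1, 2219: 28 days (February has 28).
Mar 1, 2219 → Apr 1, 2219: 31 days (March has 31).
Apr 1, 2219 → May 1, 2219: 30 days (April has 30).
May 1, 2219 → Jun 1, 2219: 31 days (May has 31).
Jun 1, 2219 → Jul 1, 2219: 30 days (June has 30).
Jul 1, 2219 → Aug 1, 2219: 31 days (July has 31).
Aug 1, 2219 → Sep 1, 2219: 31 days (August has 31).
Sep 1, 2219 → Oct 1, 2219: 30 days (September has 30).
Oct 1, 2219 → Oct 22, 2219: 21 days.
Total: 294 days.
294 mod 7 = 0, so Friday + 0 = Friday.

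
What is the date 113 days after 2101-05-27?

May has 31 days: +5 → Jun 1, 2101 (108 left).
Jun has 30 days: +30 → Jul 1, 2101 (78 left).
Jul has 31 days: +31 → Aug 1, 2101 (47 left).
Aug has 31 days: +31 → Sep 1, 2101 (16 left).
+16 → Sep 17, 2101.

September 17, 2101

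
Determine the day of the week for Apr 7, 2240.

Tuesday

Doomsday rule: the anchor day for the 2200s is Friday. For year 40: 40÷12 = 3 r 4, and 4÷4 = 1, so 3+4+1 = 8.
Friday + 8 ≡ Saturday — that's 2240's doomsday.
In April the doomsday date is Apr 4.
Apr 7 is 3 days after Apr 4; 3 mod 7 = 3, so Saturday + 3 = Tuesday.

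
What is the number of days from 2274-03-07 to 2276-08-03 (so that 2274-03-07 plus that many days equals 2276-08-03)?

880

Mar 7, 2274 → Mar 7, 2275: 365 days.
Mar 7, 2275 → Mar 7, 2276: 366 days (Feb 29, 2276 is in that span).
Mar 7, 2276 → Apr 7, 2276: 31 days (March has 31).
Apr 7, 2276 → May 7, 2276: 30 days (April has 30).
May 7, 2276 → Jun 7, 2276: 31 days (May has 31).
Jun 7, 2276 → Jul 7, 2276: 30 days (June has 30).
Jul 7, 2276 → Aug 3, 2276: 27 days.
Total: 880 days.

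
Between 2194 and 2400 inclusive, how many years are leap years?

50

Multiples of 4 in [2194,2400]: 52.
Of those, multiples of 100: 3 (not leap unless ÷400).
Multiples of 400: 1.
Leap years = 52 − 3 + 1 = 50.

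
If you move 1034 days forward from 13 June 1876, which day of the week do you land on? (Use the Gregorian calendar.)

Sunday

Jun 13, 1876 is a Tuesday.
1034 mod 7 = 5, so 1034 days after a Tuesday is Tuesday + 5 = Sunday.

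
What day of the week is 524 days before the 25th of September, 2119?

Sep 25, 2119 is a Monday.
524 mod 7 = 6, so 524 days before a Monday is Monday − 6 = Tuesday.

Tuesday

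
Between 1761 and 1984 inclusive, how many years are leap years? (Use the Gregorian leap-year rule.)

54

Multiples of 4 in [1761,1984]: 56.
Of those, multiples of 100: 2 (not leap unless ÷400).
Multiples of 400: 0.
Leap years = 56 − 2 + 0 = 54.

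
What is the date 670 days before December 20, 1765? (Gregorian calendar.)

−365 (one year) → Dec 20, 1764 (305 left).
−20 → Nov 30, 1764 (end of Nov, 30 days; 285 left).
−30 → Oct 31, 1764 (end of Oct, 31 days; 255 left).
−31 → Sep 30, 1764 (end of Sep, 30 days; 224 left).
−30 → Aug 31, 1764 (end of Aug, 31 days; 194 left).
−31 → Jul 31, 1764 (end of Jul, 31 days; 163 left).
−31 → Jun 30, 1764 (end of Jun, 30 days; 132 left).
−30 → May 31, 1764 (end of May, 31 days; 102 left).
−31 → Apr 30, 1764 (end of Apr, 30 days; 71 left).
−30 → Mar 31, 1764 (end of Mar, 31 days; 41 left).
−31 → Feb 29, 1764 (end of Feb, 29 days; 10 left).
−10 → Feb 19, 1764.

February 19, 1764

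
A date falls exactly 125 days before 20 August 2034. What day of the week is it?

First find the weekday of Aug 20, 2034. Doomsday rule: the anchor day for the 2000s is Tuesday. For year 34: 34÷12 = 2 r 10, and 10÷4 = 2, so 2+10+2 = 14.
Tuesday + 14 ≡ Tuesday — that's 2034's doomsday.
In August the doomsday date is Aug 8.
Aug 20 is 12 days after Aug 8; 12 mod 7 = 5, so Tuesday + 5 = Sunday.
125 mod 7 = 6, so 125 days before a Sunday is Sunday − 6 = Monday.

Monday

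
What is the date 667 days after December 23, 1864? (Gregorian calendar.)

October 21, 1866

+365 (one year) → Dec 23, 1865 (302 left).
Dec has 31 days: +9 → Jan 1, 1866 (293 left).
Jan has 31 days: +31 → Feb 1, 1866 (262 left).
Feb has 28 days: +28 → Mar 1, 1866 (234 left).
Mar has 31 days: +31 → Apr 1, 1866 (203 left).
Apr has 30 days: +30 → May 1, 1866 (173 left).
May has 31 days: +31 → Jun 1, 1866 (142 left).
Jun has 30 days: +30 → Jul 1, 1866 (112 left).
Jul has 31 days: +31 → Aug 1, 1866 (81 left).
Aug has 31 days: +31 → Sep 1, 1866 (50 left).
Sep has 30 days: +30 → Oct 1, 1866 (20 left).
+20 → Oct 21, 1866.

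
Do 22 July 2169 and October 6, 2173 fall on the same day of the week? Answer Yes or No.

No

From Jul 22, 2169 to Oct 6, 2173 is 1537 days.
1537 mod 7 = 4, so they are different weekdays.
(Jul 22, 2169 is a Saturday; Oct 6, 2173 is a Wednesday.)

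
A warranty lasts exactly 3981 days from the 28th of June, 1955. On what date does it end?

+366 (one year; includes Feb 29, 1956) → Jun 28, 1956 (3615 left).
+365 (one year) → Jun 28, 1957 (3250 left).
+365 (one year) → Jun 28, 1958 (2885 left).
+365 (one year) → Jun 28, 1959 (2520 left).
+366 (one year; includes Feb 29, 1960) → Jun 28, 1960 (2154 left).
+365 (one year) → Jun 28, 1961 (1789 left).
+365 (one year) → Jun 28, 1962 (1424 left).
+365 (one year) → Jun 28, 1963 (1059 left).
+366 (one year; includes Feb 29, 1964) → Jun 28, 1964 (693 left).
+365 (one year) → Jun 28, 1965 (328 left).
Jun has 30 days: +3 → Jul 1, 1965 (325 left).
Jul has 31 days: +31 → Aug 1, 1965 (294 left).
Aug has 31 days: +31 → Sep 1, 1965 (263 left).
Sep has 30 days: +30 → Oct 1, 1965 (233 left).
Oct has 31 days: +31 → Nov 1, 1965 (202 left).
Nov has 30 days: +30 → Dec 1, 1965 (172 left).
Dec has 31 days: +31 → Jan 1, 1966 (141 left).
Jan has 31 days: +31 → Feb 1, 1966 (110 left).
Feb has 28 days: +28 → Mar 1, 1966 (82 left).
Mar has 31 days: +31 → Apr 1, 1966 (51 left).
Apr has 30 days: +30 → May 1, 1966 (21 left).
+21 → May 22, 1966.

May 22, 1966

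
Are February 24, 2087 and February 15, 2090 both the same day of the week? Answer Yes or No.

No

From Feb 24, 2087 to Feb 15, 2090 is 1087 days.
1087 mod 7 = 2, so they are different weekdays.
(Feb 24, 2087 is a Monday; Feb 15, 2090 is a Wednesday.)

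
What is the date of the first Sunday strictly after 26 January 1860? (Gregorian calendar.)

January 29, 1860

Jan 26, 1860 is a Thursday.
From Thursday to the next Sunday is 3 days.
Jan 26, 1860 + 3 = Jan 29, 1860.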